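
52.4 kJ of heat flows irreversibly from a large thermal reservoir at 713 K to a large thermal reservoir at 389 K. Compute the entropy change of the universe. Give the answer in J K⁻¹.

ΔS_hot = −Q/T_H = −52400/713 = -73.49 J/K and ΔS_cold = +Q/T_C = 52400/389 = 134.7 J/K.
ΔS_total = -73.49 + 134.7 = 61.2 J/K, positive as the second law requires.

ΔS_total = 61.2 J/K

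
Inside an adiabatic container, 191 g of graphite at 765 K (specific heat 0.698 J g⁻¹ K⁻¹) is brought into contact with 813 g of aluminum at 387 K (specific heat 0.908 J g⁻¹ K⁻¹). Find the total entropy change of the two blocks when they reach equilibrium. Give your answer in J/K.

ΔS_total = 30.5 J/K

Energy balance: T_f = (m₁c₁T₁ + m₂c₂T₂)/(m₁c₁ + m₂c₂) = 444.82 K.
ΔS₁ = m₁c₁ ln(T_f/T₁) = 133.318 × ln(444.82/765) = -72.28 J/K.
ΔS₂ = m₂c₂ ln(T_f/T₂) = 738.204 × ln(444.82/387) = 102.8 J/K.
ΔS_total = -72.28 + 102.8 = 30.5 J/K.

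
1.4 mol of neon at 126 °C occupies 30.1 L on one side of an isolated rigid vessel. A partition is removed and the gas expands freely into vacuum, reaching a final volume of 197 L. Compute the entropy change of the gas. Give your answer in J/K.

For an ideal gas in free expansion Q = 0 and W = 0, so T is unchanged.
Entropy is a state function; using a reversible isothermal path, ΔS_gas = nR ln(V₂/V₁) = 1.4 × 8.314 × ln(197/30.1) = 21.9 J/K.

ΔS_gas = 21.9 J/K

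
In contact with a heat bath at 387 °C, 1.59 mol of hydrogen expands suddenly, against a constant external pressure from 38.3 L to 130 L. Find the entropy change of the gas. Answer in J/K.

ΔS_gas = 16.2 J/K

Entropy is a state function, so ΔS_gas depends only on the end states.
For an isothermal ideal gas ΔS_gas = nR ln(V₂/V₁) = 1.59 × 8.314 × ln(130/38.3) = 16.2 J/K.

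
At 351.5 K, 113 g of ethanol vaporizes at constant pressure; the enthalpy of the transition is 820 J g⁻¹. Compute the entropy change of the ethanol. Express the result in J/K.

Heat absorbed by the substance: Q = mL = 113 × 820 = 92660 J.
At constant T, ΔS = Q_rev/T = 92660 / 351.5 = 264 J/K.

ΔS = 264 J/K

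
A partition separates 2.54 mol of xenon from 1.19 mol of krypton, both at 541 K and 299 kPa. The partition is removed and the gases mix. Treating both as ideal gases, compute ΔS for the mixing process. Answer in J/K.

Mole fractions: x_A = 2.54/3.73 = 0.681, x_B = 0.319.
ΔS_mix = −R(n_A ln x_A + n_B ln x_B) = −8.314 × (2.54 ln 0.681 + 1.19 ln 0.319) = 19.4 J/K.

ΔS_mix = 19.4 J/K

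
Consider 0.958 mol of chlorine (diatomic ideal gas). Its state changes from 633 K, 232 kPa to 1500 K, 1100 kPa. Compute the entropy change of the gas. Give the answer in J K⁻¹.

ΔS = 11.7 J/K

ΔS = nC_p ln(T₂/T₁) − nR ln(P₂/P₁), with C_p = 7R/2 = 29.1 J mol⁻¹ K⁻¹ for a diatomic ideal gas.
ΔS = 0.958 × [29.1 × ln(1500/633) − 8.314 × ln(1100/232)] = 11.7 J/K.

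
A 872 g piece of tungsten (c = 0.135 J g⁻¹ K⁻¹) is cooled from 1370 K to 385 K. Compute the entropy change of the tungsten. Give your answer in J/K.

ΔS = ∫dQ_rev/T = m c ln(T₂/T₁) = 872 × 0.135 × ln(385/1370) = -149 J/K.

ΔS = -149 J/K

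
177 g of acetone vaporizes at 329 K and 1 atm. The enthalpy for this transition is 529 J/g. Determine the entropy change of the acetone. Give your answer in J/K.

ΔS = 285 J/K

Heat absorbed by the substance: Q = mL = 177 × 529 = 93633 J.
At constant T, ΔS = Q_rev/T = 93633 / 329 = 285 J/K.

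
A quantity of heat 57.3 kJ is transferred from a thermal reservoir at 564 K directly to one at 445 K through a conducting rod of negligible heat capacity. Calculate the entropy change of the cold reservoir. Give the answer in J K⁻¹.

The cold reservoir gains heat Q, so ΔS_cold = +Q/T_C = 57300/445 = 129 J/K.

ΔS_cold = 129 J/K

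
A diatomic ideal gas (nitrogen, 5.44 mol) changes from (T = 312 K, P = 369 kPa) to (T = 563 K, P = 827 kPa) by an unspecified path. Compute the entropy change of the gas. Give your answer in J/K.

ΔS = nC_p ln(T₂/T₁) − nR ln(P₂/P₁), with C_p = 7R/2 = 29.1 J mol⁻¹ K⁻¹ for a diatomic ideal gas.
ΔS = 5.44 × [29.1 × ln(563/312) − 8.314 × ln(827/369)] = 56.9 J/K.

ΔS = 56.9 J/K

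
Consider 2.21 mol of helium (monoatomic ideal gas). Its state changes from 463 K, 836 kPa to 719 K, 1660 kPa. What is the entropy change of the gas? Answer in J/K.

ΔS = nC_p ln(T₂/T₁) − nR ln(P₂/P₁), with C_p = 5R/2 = 20.79 J mol⁻¹ K⁻¹ for a monoatomic ideal gas.
ΔS = 2.21 × [20.79 × ln(719/463) − 8.314 × ln(1660/836)] = 7.61 J/K.

ΔS = 7.61 J/K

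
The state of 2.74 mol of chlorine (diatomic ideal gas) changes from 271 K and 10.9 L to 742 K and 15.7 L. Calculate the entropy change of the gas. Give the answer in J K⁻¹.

Entropy is a state function: ΔS = nC_V ln(T₂/T₁) + nR ln(V₂/V₁), with C_V = 5R/2 = 20.79 J mol⁻¹ K⁻¹ for a diatomic ideal gas.
ΔS = 2.74 × [20.79 × ln(742/271) + 8.314 × ln(15.7/10.9)] = 65.7 J/K.

ΔS = 65.7 J/K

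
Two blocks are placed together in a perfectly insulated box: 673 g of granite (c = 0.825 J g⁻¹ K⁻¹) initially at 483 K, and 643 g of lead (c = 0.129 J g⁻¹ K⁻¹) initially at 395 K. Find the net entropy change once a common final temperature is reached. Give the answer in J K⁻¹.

Energy balance: T_f = (m₁c₁T₁ + m₂c₂T₂)/(m₁c₁ + m₂c₂) = 471.56 K.
ΔS₁ = m₁c₁ ln(T_f/T₁) = 555.225 × ln(471.56/483) = -13.31 J/K.
ΔS₂ = m₂c₂ ln(T_f/T₂) = 82.947 × ln(471.56/395) = 14.7 J/K.
ΔS_total = -13.31 + 14.7 = 1.39 J/K.

ΔS_total = 1.39 J/K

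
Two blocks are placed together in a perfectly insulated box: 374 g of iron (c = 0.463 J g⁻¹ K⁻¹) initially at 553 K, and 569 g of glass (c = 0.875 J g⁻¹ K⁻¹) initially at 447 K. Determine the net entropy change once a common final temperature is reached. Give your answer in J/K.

Energy balance: T_f = (m₁c₁T₁ + m₂c₂T₂)/(m₁c₁ + m₂c₂) = 474.35 K.
ΔS₁ = m₁c₁ ln(T_f/T₁) = 173.162 × ln(474.35/553) = -26.56 J/K.
ΔS₂ = m₂c₂ ln(T_f/T₂) = 497.875 × ln(474.35/447) = 29.57 J/K.
ΔS_total = -26.56 + 29.57 = 3.01 J/K.

ΔS_total = 3.01 J/K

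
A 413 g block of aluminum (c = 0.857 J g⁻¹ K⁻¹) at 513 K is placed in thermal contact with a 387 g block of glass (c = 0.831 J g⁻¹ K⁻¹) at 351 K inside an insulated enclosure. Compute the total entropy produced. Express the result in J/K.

ΔS_total = 12 J/K

Energy balance: T_f = (m₁c₁T₁ + m₂c₂T₂)/(m₁c₁ + m₂c₂) = 435.88 K.
ΔS₁ = m₁c₁ ln(T_f/T₁) = 353.941 × ln(435.88/513) = -57.66 J/K.
ΔS₂ = m₂c₂ ln(T_f/T₂) = 321.597 × ln(435.88/351) = 69.65 J/K.
ΔS_total = -57.66 + 69.65 = 12 J/K.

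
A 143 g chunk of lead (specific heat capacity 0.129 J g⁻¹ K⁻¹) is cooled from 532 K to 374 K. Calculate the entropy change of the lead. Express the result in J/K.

ΔS = ∫dQ_rev/T = m c ln(T₂/T₁) = 143 × 0.129 × ln(374/532) = -6.5 J/K.

ΔS = -6.5 J/K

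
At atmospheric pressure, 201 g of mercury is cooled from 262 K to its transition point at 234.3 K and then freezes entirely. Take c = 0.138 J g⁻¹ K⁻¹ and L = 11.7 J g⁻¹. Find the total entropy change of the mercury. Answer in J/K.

Cooling step: ΔS₁ = m c ln(T_tr/T_i) = 201 × 0.138 × ln(234.3/262) = -3.1 J/K.
Phase change: ΔS₂ = −mL/T_tr = −201 × 11.7 / 234.3 = -10.04 J/K.
ΔS_total = (-3.1) + (-10.04) = -13.1 J/K.

ΔS = -13.1 J/K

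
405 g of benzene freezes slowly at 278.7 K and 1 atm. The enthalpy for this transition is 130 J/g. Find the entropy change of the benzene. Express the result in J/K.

ΔS = -189 J/K

Heat released by the substance: Q = −mL = −405 × 130 = −52650 J.
At constant T, ΔS = Q_rev/T = −52650 / 278.7 = -189 J/K.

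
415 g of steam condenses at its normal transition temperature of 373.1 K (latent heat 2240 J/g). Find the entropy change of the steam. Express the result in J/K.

Heat released by the substance: Q = −mL = −415 × 2240 = −929600 J.
At constant T, ΔS = Q_rev/T = −929600 / 373.1 = -2490 J/K.

ΔS = -2490 J/K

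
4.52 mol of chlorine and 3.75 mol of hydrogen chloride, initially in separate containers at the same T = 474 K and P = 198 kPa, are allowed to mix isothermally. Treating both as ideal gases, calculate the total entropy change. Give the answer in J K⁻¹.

Mole fractions: x_A = 4.52/8.27 = 0.547, x_B = 0.453.
ΔS_mix = −R(n_A ln x_A + n_B ln x_B) = −8.314 × (4.52 ln 0.547 + 3.75 ln 0.453) = 47.4 J/K.

ΔS_mix = 47.4 J/K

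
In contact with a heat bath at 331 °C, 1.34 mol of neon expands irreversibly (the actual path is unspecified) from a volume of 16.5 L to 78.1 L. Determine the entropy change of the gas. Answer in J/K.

ΔS_gas = 17.3 J/K

Entropy is a state function, so ΔS_gas depends only on the end states.
For an isothermal ideal gas ΔS_gas = nR ln(V₂/V₁) = 1.34 × 8.314 × ln(78.1/16.5) = 17.3 J/K.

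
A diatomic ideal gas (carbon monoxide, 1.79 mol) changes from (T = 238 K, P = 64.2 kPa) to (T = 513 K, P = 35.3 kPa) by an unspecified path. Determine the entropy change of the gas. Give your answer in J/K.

ΔS = 48.9 J/K

ΔS = nC_p ln(T₂/T₁) − nR ln(P₂/P₁), with C_p = 7R/2 = 29.1 J mol⁻¹ K⁻¹ for a diatomic ideal gas.
ΔS = 1.79 × [29.1 × ln(513/238) − 8.314 × ln(35.3/64.2)] = 48.9 J/K.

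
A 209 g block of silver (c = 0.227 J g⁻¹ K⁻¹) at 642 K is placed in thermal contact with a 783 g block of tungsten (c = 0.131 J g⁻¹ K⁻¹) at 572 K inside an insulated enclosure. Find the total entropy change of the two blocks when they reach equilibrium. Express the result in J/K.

Energy balance: T_f = (m₁c₁T₁ + m₂c₂T₂)/(m₁c₁ + m₂c₂) = 594.14 K.
ΔS₁ = m₁c₁ ln(T_f/T₁) = 47.443 × ln(594.14/642) = -3.676 J/K.
ΔS₂ = m₂c₂ ln(T_f/T₂) = 102.573 × ln(594.14/572) = 3.895 J/K.
ΔS_total = -3.676 + 3.895 = 0.219 J/K.

ΔS_total = 0.219 J/K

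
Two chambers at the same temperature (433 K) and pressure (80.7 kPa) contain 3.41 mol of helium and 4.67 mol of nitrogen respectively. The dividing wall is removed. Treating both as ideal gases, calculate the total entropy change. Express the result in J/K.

ΔS_mix = 45.7 J/K

Mole fractions: x_A = 3.41/8.08 = 0.422, x_B = 0.578.
ΔS_mix = −R(n_A ln x_A + n_B ln x_B) = −8.314 × (3.41 ln 0.422 + 4.67 ln 0.578) = 45.7 J/K.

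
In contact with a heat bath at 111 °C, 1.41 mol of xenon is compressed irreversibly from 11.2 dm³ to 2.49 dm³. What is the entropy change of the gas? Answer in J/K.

ΔS_gas = -17.6 J/K

Entropy is a state function, so ΔS_gas depends only on the end states.
For an isothermal ideal gas ΔS_gas = nR ln(V₂/V₁) = 1.41 × 8.314 × ln(2.49/11.2) = -17.6 J/K.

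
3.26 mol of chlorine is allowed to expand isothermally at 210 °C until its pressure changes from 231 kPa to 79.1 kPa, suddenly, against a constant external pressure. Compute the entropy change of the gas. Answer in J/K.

Entropy is a state function, so ΔS_gas depends only on the end states.
For an isothermal ideal gas ΔS_gas = nR ln(P₁/P₂) = 3.26 × 8.314 × ln(231/79.1) = 29 J/K.

ΔS_gas = 29 J/K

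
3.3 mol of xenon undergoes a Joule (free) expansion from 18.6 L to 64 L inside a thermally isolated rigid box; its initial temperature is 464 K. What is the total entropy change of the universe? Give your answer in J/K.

ΔS_universe = 33.9 J/K

No heat is exchanged and no work is done, so the ideal-gas temperature stays constant.
Entropy is a state function; using a reversible isothermal path, ΔS_gas = nR ln(V₂/V₁) = 3.3 × 8.314 × ln(64/18.6) = 33.9 J/K.
The insulated surroundings exchange no heat, so ΔS_surr = 0 and ΔS_universe = ΔS_gas.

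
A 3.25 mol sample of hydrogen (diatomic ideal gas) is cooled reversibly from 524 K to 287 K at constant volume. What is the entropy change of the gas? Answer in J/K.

At constant volume, ΔS = nC_V ln(T₂/T₁) with C_V = 5R/2 = 20.79 J mol⁻¹ K⁻¹.
ΔS = 3.25 × 20.79 × ln(287/524) = -40.7 J/K.

ΔS = -40.7 J/K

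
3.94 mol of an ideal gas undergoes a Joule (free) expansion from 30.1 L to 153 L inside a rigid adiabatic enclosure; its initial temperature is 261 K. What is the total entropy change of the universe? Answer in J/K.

ΔS_universe = 53.3 J/K

For an ideal gas in free expansion Q = 0 and W = 0, so T is unchanged.
Entropy is a state function; using a reversible isothermal path, ΔS_gas = nR ln(V₂/V₁) = 3.94 × 8.314 × ln(153/30.1) = 53.3 J/K.
The insulated surroundings exchange no heat, so ΔS_surr = 0 and ΔS_universe = ΔS_gas.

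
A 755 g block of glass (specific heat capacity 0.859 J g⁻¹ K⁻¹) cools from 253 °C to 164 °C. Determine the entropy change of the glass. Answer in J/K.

In kelvin: T₁ = 526.15 K, T₂ = 437.15 K. ΔS = ∫dQ_rev/T = m c ln(T₂/T₁) = 755 × 0.859 × ln(437.15/526.15) = -120 J/K.

ΔS = -120 J/K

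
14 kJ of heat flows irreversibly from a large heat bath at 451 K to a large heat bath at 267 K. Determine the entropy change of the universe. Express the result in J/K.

ΔS_total = 21.4 J/K

ΔS_hot = −Q/T_H = −14000/451 = -31.04 J/K and ΔS_cold = +Q/T_C = 14000/267 = 52.43 J/K.
ΔS_total = -31.04 + 52.43 = 21.4 J/K, positive as the second law requires.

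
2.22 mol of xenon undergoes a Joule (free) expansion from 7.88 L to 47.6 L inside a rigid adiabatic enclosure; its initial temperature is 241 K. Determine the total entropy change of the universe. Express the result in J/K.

No heat is exchanged and no work is done, so the ideal-gas temperature stays constant.
Entropy is a state function; using a reversible isothermal path, ΔS_gas = nR ln(V₂/V₁) = 2.22 × 8.314 × ln(47.6/7.88) = 33.2 J/K.
The insulated surroundings exchange no heat, so ΔS_surr = 0 and ΔS_universe = ΔS_gas.

ΔS_universe = 33.2 J/K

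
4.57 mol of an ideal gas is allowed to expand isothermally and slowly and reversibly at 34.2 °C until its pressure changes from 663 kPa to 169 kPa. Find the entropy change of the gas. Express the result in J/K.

ΔS_gas = 51.9 J/K

For an isothermal ideal gas ΔS_gas = nR ln(P₁/P₂) = 4.57 × 8.314 × ln(663/169) = 51.9 J/K.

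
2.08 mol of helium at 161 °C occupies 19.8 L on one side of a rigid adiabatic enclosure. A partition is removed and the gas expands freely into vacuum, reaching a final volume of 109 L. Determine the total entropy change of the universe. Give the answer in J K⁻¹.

ΔS_universe = 29.5 J/K

For an ideal gas in free expansion Q = 0 and W = 0, so T is unchanged.
Entropy is a state function; using a reversible isothermal path, ΔS_gas = nR ln(V₂/V₁) = 2.08 × 8.314 × ln(109/19.8) = 29.5 J/K.
The insulated surroundings exchange no heat, so ΔS_surr = 0 and ΔS_universe = ΔS_gas.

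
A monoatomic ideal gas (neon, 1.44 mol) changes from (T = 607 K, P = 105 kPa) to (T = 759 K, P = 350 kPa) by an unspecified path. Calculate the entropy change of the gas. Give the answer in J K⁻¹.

ΔS = nC_p ln(T₂/T₁) − nR ln(P₂/P₁), with C_p = 5R/2 = 20.79 J mol⁻¹ K⁻¹ for a monoatomic ideal gas.
ΔS = 1.44 × [20.79 × ln(759/607) − 8.314 × ln(350/105)] = -7.73 J/K.

ΔS = -7.73 J/K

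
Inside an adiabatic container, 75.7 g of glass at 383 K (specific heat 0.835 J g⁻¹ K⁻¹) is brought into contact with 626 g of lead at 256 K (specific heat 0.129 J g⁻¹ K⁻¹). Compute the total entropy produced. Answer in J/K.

ΔS_total = 2.91 J/K

Energy balance: T_f = (m₁c₁T₁ + m₂c₂T₂)/(m₁c₁ + m₂c₂) = 311.76 K.
ΔS₁ = m₁c₁ ln(T_f/T₁) = 63.2095 × ln(311.76/383) = -13.008 J/K.
ΔS₂ = m₂c₂ ln(T_f/T₂) = 80.754 × ln(311.76/256) = 15.913 J/K.
ΔS_total = -13.008 + 15.913 = 2.91 J/K.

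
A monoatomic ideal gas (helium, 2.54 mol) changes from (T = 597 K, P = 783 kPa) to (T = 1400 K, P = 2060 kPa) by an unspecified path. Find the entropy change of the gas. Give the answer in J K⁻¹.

ΔS = nC_p ln(T₂/T₁) − nR ln(P₂/P₁), with C_p = 5R/2 = 20.79 J mol⁻¹ K⁻¹ for a monoatomic ideal gas.
ΔS = 2.54 × [20.79 × ln(1400/597) − 8.314 × ln(2060/783)] = 24.6 J/K.

ΔS = 24.6 J/K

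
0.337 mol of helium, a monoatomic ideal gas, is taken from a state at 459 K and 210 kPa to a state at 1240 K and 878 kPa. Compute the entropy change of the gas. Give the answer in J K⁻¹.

ΔS = nC_p ln(T₂/T₁) − nR ln(P₂/P₁), with C_p = 5R/2 = 20.79 J mol⁻¹ K⁻¹ for a monoatomic ideal gas.
ΔS = 0.337 × [20.79 × ln(1240/459) − 8.314 × ln(878/210)] = 2.95 J/K.

ΔS = 2.95 J/K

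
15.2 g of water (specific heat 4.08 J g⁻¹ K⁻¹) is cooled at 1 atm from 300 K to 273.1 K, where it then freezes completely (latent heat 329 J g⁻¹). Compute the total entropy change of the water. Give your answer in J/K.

ΔS = -24.1 J/K

Cooling step: ΔS₁ = m c ln(T_tr/T_i) = 15.2 × 4.08 × ln(273.1/300) = -5.826 J/K.
Phase change: ΔS₂ = −mL/T_tr = −15.2 × 329 / 273.1 = -18.31 J/K.
ΔS_total = (-5.826) + (-18.31) = -24.1 J/K.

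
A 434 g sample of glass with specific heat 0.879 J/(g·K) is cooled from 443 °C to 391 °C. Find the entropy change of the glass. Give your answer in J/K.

ΔS = -28.8 J/K

In kelvin: T₁ = 716.15 K, T₂ = 664.15 K. ΔS = ∫dQ_rev/T = m c ln(T₂/T₁) = 434 × 0.879 × ln(664.15/716.15) = -28.8 J/K.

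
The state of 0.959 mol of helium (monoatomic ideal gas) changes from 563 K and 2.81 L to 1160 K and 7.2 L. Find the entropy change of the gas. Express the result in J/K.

ΔS = 16.1 J/K

Entropy is a state function: ΔS = nC_V ln(T₂/T₁) + nR ln(V₂/V₁), with C_V = 3R/2 = 12.47 J mol⁻¹ K⁻¹ for a monoatomic ideal gas.
ΔS = 0.959 × [12.47 × ln(1160/563) + 8.314 × ln(7.2/2.81)] = 16.1 J/K.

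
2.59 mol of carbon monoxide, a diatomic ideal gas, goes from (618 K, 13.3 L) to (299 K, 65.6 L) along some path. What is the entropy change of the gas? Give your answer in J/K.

Entropy is a state function: ΔS = nC_V ln(T₂/T₁) + nR ln(V₂/V₁), with C_V = 5R/2 = 20.79 J mol⁻¹ K⁻¹ for a diatomic ideal gas.
ΔS = 2.59 × [20.79 × ln(299/618) + 8.314 × ln(65.6/13.3)] = -4.72 J/K.

ΔS = -4.72 J/K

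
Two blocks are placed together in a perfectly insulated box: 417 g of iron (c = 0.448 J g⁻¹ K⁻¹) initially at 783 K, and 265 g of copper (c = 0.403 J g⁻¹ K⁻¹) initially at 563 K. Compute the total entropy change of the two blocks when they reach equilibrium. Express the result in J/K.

ΔS_total = 3.57 J/K

Energy balance: T_f = (m₁c₁T₁ + m₂c₂T₂)/(m₁c₁ + m₂c₂) = 702.98 K.
ΔS₁ = m₁c₁ ln(T_f/T₁) = 186.816 × ln(702.98/783) = -20.14 J/K.
ΔS₂ = m₂c₂ ln(T_f/T₂) = 106.795 × ln(702.98/563) = 23.71 J/K.
ΔS_total = -20.14 + 23.71 = 3.57 J/K.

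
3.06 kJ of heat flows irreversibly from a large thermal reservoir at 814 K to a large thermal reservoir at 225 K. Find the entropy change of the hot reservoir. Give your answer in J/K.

The hot reservoir loses heat Q, so ΔS_hot = −Q/T_H = −3060/814 = -3.76 J/K.

ΔS_hot = -3.76 J/K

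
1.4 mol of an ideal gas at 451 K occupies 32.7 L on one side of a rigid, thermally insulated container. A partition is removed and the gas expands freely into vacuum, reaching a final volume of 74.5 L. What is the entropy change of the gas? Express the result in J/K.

For an ideal gas in free expansion Q = 0 and W = 0, so T is unchanged.
Entropy is a state function; using a reversible isothermal path, ΔS_gas = nR ln(V₂/V₁) = 1.4 × 8.314 × ln(74.5/32.7) = 9.58 J/K.

ΔS_gas = 9.58 J/K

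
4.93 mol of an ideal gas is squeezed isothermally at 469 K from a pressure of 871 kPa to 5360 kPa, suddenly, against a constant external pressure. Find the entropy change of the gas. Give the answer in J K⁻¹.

ΔS_gas = -74.5 J/K

Entropy is a state function, so ΔS_gas depends only on the end states.
For an isothermal ideal gas ΔS_gas = nR ln(P₁/P₂) = 4.93 × 8.314 × ln(871/5360) = -74.5 J/K.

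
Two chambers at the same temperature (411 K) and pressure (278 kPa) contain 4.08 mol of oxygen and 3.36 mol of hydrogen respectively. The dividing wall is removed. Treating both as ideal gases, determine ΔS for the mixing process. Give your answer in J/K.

ΔS_mix = 42.6 J/K

Mole fractions: x_A = 4.08/7.44 = 0.548, x_B = 0.452.
ΔS_mix = −R(n_A ln x_A + n_B ln x_B) = −8.314 × (4.08 ln 0.548 + 3.36 ln 0.452) = 42.6 J/K.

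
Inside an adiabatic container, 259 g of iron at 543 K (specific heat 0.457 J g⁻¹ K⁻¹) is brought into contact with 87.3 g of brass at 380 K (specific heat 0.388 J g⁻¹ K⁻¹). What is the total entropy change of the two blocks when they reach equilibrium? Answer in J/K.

ΔS_total = 1.57 J/K

Energy balance: T_f = (m₁c₁T₁ + m₂c₂T₂)/(m₁c₁ + m₂c₂) = 506.73 K.
ΔS₁ = m₁c₁ ln(T_f/T₁) = 118.363 × ln(506.73/543) = -8.182 J/K.
ΔS₂ = m₂c₂ ln(T_f/T₂) = 33.8724 × ln(506.73/380) = 9.749 J/K.
ΔS_total = -8.182 + 9.749 = 1.57 J/K.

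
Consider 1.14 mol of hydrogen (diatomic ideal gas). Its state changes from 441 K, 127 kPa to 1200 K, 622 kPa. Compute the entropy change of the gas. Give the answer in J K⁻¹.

ΔS = nC_p ln(T₂/T₁) − nR ln(P₂/P₁), with C_p = 7R/2 = 29.1 J mol⁻¹ K⁻¹ for a diatomic ideal gas.
ΔS = 1.14 × [29.1 × ln(1200/441) − 8.314 × ln(622/127)] = 18.1 J/K.

ΔS = 18.1 J/K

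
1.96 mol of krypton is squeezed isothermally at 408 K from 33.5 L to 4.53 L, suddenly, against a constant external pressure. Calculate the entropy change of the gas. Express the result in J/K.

Entropy is a state function, so ΔS_gas depends only on the end states.
For an isothermal ideal gas ΔS_gas = nR ln(V₂/V₁) = 1.96 × 8.314 × ln(4.53/33.5) = -32.6 J/K.

ΔS_gas = -32.6 J/K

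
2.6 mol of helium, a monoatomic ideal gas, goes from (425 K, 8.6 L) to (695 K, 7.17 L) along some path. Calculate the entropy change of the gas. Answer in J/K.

ΔS = 12 J/K

Entropy is a state function: ΔS = nC_V ln(T₂/T₁) + nR ln(V₂/V₁), with C_V = 3R/2 = 12.47 J mol⁻¹ K⁻¹ for a monoatomic ideal gas.
ΔS = 2.6 × [12.47 × ln(695/425) + 8.314 × ln(7.17/8.6)] = 12 J/K.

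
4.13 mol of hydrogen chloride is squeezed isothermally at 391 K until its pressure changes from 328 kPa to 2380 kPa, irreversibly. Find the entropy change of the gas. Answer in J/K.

ΔS_gas = -68.1 J/K

Entropy is a state function, so ΔS_gas depends only on the end states.
For an isothermal ideal gas ΔS_gas = nR ln(P₁/P₂) = 4.13 × 8.314 × ln(328/2380) = -68.1 J/K.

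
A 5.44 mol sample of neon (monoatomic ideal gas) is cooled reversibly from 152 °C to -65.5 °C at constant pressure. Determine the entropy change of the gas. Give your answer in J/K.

In kelvin: T₁ = 425.15 K, T₂ = 207.65 K. At constant pressure, ΔS = nC_p ln(T₂/T₁) with C_p = 5R/2 = 20.79 J mol⁻¹ K⁻¹.
ΔS = 5.44 × 20.79 × ln(207.65/425.15) = -81 J/K.

ΔS = -81 J/K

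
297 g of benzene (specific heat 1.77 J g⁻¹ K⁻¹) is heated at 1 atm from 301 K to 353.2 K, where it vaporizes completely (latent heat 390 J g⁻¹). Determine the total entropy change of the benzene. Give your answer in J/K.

Warming step: ΔS₁ = m c ln(T_tr/T_i) = 297 × 1.77 × ln(353.2/301) = 84.07 J/K.
Phase change: ΔS₂ = +mL/T_tr = 297 × 390 / 353.2 = 327.9 J/K.
ΔS_total = (84.07) + (327.9) = 412 J/K.

ΔS = 412 J/K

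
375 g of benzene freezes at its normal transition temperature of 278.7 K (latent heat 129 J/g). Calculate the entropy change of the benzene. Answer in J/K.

Heat released by the substance: Q = −mL = −375 × 129 = −48375 J.
At constant T, ΔS = Q_rev/T = −48375 / 278.7 = -174 J/K.

ΔS = -174 J/K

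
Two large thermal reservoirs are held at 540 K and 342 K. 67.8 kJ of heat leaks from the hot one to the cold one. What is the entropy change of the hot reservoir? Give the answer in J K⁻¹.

ΔS_hot = -126 J/K

The hot reservoir loses heat Q, so ΔS_hot = −Q/T_H = −67800/540 = -126 J/K.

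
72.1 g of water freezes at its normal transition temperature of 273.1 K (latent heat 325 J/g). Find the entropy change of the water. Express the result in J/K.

Heat released by the substance: Q = −mL = −72.1 × 325 = −23432.5 J.
At constant T, ΔS = Q_rev/T = −23432.5 / 273.1 = -85.8 J/K.

ΔS = -85.8 J/K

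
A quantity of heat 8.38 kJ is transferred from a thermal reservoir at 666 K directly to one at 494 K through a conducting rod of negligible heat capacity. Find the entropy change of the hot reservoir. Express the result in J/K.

The hot reservoir loses heat Q, so ΔS_hot = −Q/T_H = −8380/666 = -12.6 J/K.

ΔS_hot = -12.6 J/K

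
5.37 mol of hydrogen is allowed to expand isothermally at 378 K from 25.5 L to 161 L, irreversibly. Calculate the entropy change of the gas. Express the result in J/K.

Entropy is a state function, so ΔS_gas depends only on the end states.
For an isothermal ideal gas ΔS_gas = nR ln(V₂/V₁) = 5.37 × 8.314 × ln(161/25.5) = 82.3 J/K.

ΔS_gas = 82.3 J/K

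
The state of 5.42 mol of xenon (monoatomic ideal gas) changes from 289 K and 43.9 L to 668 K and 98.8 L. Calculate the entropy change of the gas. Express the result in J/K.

ΔS = 93.2 J/K

Entropy is a state function: ΔS = nC_V ln(T₂/T₁) + nR ln(V₂/V₁), with C_V = 3R/2 = 12.47 J mol⁻¹ K⁻¹ for a monoatomic ideal gas.
ΔS = 5.42 × [12.47 × ln(668/289) + 8.314 × ln(98.8/43.9)] = 93.2 J/K.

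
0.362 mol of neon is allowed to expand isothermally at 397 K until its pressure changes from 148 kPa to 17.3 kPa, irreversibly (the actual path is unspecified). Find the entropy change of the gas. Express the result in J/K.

Entropy is a state function, so ΔS_gas depends only on the end states.
For an isothermal ideal gas ΔS_gas = nR ln(P₁/P₂) = 0.362 × 8.314 × ln(148/17.3) = 6.46 J/K.

ΔS_gas = 6.46 J/K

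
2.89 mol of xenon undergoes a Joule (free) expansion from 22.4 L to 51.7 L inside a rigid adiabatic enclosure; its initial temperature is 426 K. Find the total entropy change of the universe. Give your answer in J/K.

ΔS_universe = 20.1 J/K

For an ideal gas in free expansion Q = 0 and W = 0, so T is unchanged.
Entropy is a state function; using a reversible isothermal path, ΔS_gas = nR ln(V₂/V₁) = 2.89 × 8.314 × ln(51.7/22.4) = 20.1 J/K.
The insulated surroundings exchange no heat, so ΔS_surr = 0 and ΔS_universe = ΔS_gas.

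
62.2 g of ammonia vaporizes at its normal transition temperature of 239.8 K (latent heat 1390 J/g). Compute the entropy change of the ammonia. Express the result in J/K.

Heat absorbed by the substance: Q = mL = 62.2 × 1390 = 86458 J.
At constant T, ΔS = Q_rev/T = 86458 / 239.8 = 361 J/K.

ΔS = 361 J/K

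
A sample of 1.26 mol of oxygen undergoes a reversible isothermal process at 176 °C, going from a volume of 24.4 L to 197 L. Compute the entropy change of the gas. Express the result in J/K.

For an isothermal ideal gas ΔS_gas = nR ln(V₂/V₁) = 1.26 × 8.314 × ln(197/24.4) = 21.9 J/K.

ΔS_gas = 21.9 J/K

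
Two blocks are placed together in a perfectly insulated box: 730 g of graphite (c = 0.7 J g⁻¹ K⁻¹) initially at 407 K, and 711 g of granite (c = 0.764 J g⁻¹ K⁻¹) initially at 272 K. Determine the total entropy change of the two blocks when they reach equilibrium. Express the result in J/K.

Energy balance: T_f = (m₁c₁T₁ + m₂c₂T₂)/(m₁c₁ + m₂c₂) = 337.44 K.
ΔS₁ = m₁c₁ ln(T_f/T₁) = 511 × ln(337.44/407) = -95.78 J/K.
ΔS₂ = m₂c₂ ln(T_f/T₂) = 543.204 × ln(337.44/272) = 117.1 J/K.
ΔS_total = -95.78 + 117.1 = 21.3 J/K.

ΔS_total = 21.3 J/K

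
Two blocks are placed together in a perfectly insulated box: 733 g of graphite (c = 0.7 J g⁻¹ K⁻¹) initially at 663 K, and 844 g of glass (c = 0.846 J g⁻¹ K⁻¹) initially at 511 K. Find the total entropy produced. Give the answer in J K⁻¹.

ΔS_total = 10.2 J/K

Energy balance: T_f = (m₁c₁T₁ + m₂c₂T₂)/(m₁c₁ + m₂c₂) = 574.56 K.
ΔS₁ = m₁c₁ ln(T_f/T₁) = 513.1 × ln(574.56/663) = -73.46 J/K.
ΔS₂ = m₂c₂ ln(T_f/T₂) = 714.024 × ln(574.56/511) = 83.7 J/K.
ΔS_total = -73.46 + 83.7 = 10.2 J/K.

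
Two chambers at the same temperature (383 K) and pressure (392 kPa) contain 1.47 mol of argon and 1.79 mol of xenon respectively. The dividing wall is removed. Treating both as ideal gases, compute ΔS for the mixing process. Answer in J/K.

Mole fractions: x_A = 1.47/3.26 = 0.451, x_B = 0.549.
ΔS_mix = −R(n_A ln x_A + n_B ln x_B) = −8.314 × (1.47 ln 0.451 + 1.79 ln 0.549) = 18.7 J/K.

ΔS_mix = 18.7 J/K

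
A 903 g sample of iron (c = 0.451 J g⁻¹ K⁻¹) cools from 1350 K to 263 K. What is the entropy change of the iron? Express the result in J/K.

ΔS = ∫dQ_rev/T = m c ln(T₂/T₁) = 903 × 0.451 × ln(263/1350) = -666 J/K.

ΔS = -666 J/K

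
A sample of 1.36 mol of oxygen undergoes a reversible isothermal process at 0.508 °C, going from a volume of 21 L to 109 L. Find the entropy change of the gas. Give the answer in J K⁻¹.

For an isothermal ideal gas ΔS_gas = nR ln(V₂/V₁) = 1.36 × 8.314 × ln(109/21) = 18.6 J/K.

ΔS_gas = 18.6 J/K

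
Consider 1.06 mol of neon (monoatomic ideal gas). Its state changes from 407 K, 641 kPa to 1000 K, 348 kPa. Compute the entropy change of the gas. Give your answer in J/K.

ΔS = 25.2 J/K

ΔS = nC_p ln(T₂/T₁) − nR ln(P₂/P₁), with C_p = 5R/2 = 20.79 J mol⁻¹ K⁻¹ for a monoatomic ideal gas.
ΔS = 1.06 × [20.79 × ln(1000/407) − 8.314 × ln(348/641)] = 25.2 J/K.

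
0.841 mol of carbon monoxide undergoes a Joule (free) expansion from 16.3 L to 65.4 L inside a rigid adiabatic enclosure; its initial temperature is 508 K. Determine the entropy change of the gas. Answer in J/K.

For an ideal gas in free expansion Q = 0 and W = 0, so T is unchanged.
Entropy is a state function; using a reversible isothermal path, ΔS_gas = nR ln(V₂/V₁) = 0.841 × 8.314 × ln(65.4/16.3) = 9.71 J/K.

ΔS_gas = 9.71 J/K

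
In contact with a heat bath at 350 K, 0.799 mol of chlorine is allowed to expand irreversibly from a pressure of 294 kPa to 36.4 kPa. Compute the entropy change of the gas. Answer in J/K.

ΔS_gas = 13.9 J/K

Entropy is a state function, so ΔS_gas depends only on the end states.
For an isothermal ideal gas ΔS_gas = nR ln(P₁/P₂) = 0.799 × 8.314 × ln(294/36.4) = 13.9 J/K.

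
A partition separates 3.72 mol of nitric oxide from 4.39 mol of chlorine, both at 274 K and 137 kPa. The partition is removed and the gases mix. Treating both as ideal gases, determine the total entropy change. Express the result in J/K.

Mole fractions: x_A = 3.72/8.11 = 0.459, x_B = 0.541.
ΔS_mix = −R(n_A ln x_A + n_B ln x_B) = −8.314 × (3.72 ln 0.459 + 4.39 ln 0.541) = 46.5 J/K.

ΔS_mix = 46.5 J/K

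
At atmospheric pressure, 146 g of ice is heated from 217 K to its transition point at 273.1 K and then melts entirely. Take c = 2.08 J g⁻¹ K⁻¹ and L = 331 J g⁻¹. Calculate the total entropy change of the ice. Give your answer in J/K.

Warming step: ΔS₁ = m c ln(T_tr/T_i) = 146 × 2.08 × ln(273.1/217) = 69.83 J/K.
Phase change: ΔS₂ = +mL/T_tr = 146 × 331 / 273.1 = 177 J/K.
ΔS_total = (69.83) + (177) = 247 J/K.

ΔS = 247 J/K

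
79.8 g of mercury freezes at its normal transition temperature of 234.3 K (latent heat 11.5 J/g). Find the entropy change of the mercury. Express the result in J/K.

Heat released by the substance: Q = −mL = −79.8 × 11.5 = −917.7 J.
At constant T, ΔS = Q_rev/T = −917.7 / 234.3 = -3.92 J/K.

ΔS = -3.92 J/K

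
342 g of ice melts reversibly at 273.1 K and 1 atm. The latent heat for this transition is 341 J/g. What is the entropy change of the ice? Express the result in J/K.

ΔS = 427 J/K

Heat absorbed by the substance: Q = mL = 342 × 341 = 116622 J.
At constant T, ΔS = Q_rev/T = 116622 / 273.1 = 427 J/K.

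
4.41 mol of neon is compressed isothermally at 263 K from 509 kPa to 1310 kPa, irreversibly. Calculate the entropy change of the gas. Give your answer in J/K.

ΔS_gas = -34.7 J/K

Entropy is a state function, so ΔS_gas depends only on the end states.
For an isothermal ideal gas ΔS_gas = nR ln(P₁/P₂) = 4.41 × 8.314 × ln(509/1310) = -34.7 J/K.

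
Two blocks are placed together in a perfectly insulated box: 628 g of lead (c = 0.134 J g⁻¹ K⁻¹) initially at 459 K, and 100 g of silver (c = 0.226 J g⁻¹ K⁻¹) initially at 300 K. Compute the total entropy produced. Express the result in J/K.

ΔS_total = 1.48 J/K

Energy balance: T_f = (m₁c₁T₁ + m₂c₂T₂)/(m₁c₁ + m₂c₂) = 425.34 K.
ΔS₁ = m₁c₁ ln(T_f/T₁) = 84.152 × ln(425.34/459) = -6.409 J/K.
ΔS₂ = m₂c₂ ln(T_f/T₂) = 22.6 × ln(425.34/300) = 7.89 J/K.
ΔS_total = -6.409 + 7.89 = 1.48 J/K.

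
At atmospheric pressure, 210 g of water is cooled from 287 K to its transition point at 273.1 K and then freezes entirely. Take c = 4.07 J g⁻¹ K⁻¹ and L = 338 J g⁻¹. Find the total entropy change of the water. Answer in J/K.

ΔS = -302 J/K

Cooling step: ΔS₁ = m c ln(T_tr/T_i) = 210 × 4.07 × ln(273.1/287) = -42.43 J/K.
Phase change: ΔS₂ = −mL/T_tr = −210 × 338 / 273.1 = -259.9 J/K.
ΔS_total = (-42.43) + (-259.9) = -302 J/K.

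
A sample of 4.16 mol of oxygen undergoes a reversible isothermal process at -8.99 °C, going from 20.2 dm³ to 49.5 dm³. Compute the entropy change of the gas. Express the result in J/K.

For an isothermal ideal gas ΔS_gas = nR ln(V₂/V₁) = 4.16 × 8.314 × ln(49.5/20.2) = 31 J/K.

ΔS_gas = 31 J/K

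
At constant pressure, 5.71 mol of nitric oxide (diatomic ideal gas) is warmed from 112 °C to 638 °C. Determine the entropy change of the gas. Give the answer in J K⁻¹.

ΔS = 143 J/K

In kelvin: T₁ = 385.15 K, T₂ = 911.15 K. At constant pressure, ΔS = nC_p ln(T₂/T₁) with C_p = 7R/2 = 29.1 J mol⁻¹ K⁻¹.
ΔS = 5.71 × 29.1 × ln(911.15/385.15) = 143 J/K.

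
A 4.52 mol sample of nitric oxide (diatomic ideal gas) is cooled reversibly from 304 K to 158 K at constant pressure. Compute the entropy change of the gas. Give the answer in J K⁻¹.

At constant pressure, ΔS = nC_p ln(T₂/T₁) with C_p = 7R/2 = 29.1 J mol⁻¹ K⁻¹.
ΔS = 4.52 × 29.1 × ln(158/304) = -86.1 J/K.

ΔS = -86.1 J/K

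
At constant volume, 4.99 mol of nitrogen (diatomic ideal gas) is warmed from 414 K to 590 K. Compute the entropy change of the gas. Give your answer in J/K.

ΔS = 36.7 J/K

At constant volume, ΔS = nC_V ln(T₂/T₁) with C_V = 5R/2 = 20.79 J mol⁻¹ K⁻¹.
ΔS = 4.99 × 20.79 × ln(590/414) = 36.7 J/K.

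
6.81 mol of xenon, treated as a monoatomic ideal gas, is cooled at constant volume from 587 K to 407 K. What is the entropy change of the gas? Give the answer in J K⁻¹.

ΔS = -31.1 J/K

At constant volume, ΔS = nC_V ln(T₂/T₁) with C_V = 3R/2 = 12.47 J mol⁻¹ K⁻¹.
ΔS = 6.81 × 12.47 × ln(407/587) = -31.1 J/K.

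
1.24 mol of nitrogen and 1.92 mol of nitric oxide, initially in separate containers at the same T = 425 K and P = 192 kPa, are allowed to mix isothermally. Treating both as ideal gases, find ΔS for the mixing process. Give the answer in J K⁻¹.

Mole fractions: x_A = 1.24/3.16 = 0.392, x_B = 0.608.
ΔS_mix = −R(n_A ln x_A + n_B ln x_B) = −8.314 × (1.24 ln 0.392 + 1.92 ln 0.608) = 17.6 J/K.

ΔS_mix = 17.6 J/K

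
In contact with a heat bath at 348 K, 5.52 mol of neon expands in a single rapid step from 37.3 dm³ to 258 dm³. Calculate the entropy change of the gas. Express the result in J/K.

ΔS_gas = 88.8 J/K

Entropy is a state function, so ΔS_gas depends only on the end states.
For an isothermal ideal gas ΔS_gas = nR ln(V₂/V₁) = 5.52 × 8.314 × ln(258/37.3) = 88.8 J/K.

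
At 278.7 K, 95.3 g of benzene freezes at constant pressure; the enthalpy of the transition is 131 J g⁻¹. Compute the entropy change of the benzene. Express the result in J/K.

ΔS = -44.8 J/K

Heat released by the substance: Q = −mL = −95.3 × 131 = −12484.3 J.
At constant T, ΔS = Q_rev/T = −12484.3 / 278.7 = -44.8 J/K.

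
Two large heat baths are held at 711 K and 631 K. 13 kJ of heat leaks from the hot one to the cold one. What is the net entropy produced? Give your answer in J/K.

ΔS_total = 2.32 J/K

ΔS_hot = −Q/T_H = −13000/711 = -18.28 J/K and ΔS_cold = +Q/T_C = 13000/631 = 20.6 J/K.
ΔS_total = -18.28 + 20.6 = 2.32 J/K, positive as the second law requires.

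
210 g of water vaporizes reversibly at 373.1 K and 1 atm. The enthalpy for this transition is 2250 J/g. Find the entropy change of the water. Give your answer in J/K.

ΔS = 1270 J/K

Heat absorbed by the substance: Q = mL = 210 × 2250 = 472500 J.
At constant T, ΔS = Q_rev/T = 472500 / 373.1 = 1270 J/K.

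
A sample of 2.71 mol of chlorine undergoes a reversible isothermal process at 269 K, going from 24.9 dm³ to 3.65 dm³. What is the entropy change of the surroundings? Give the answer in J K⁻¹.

ΔS_surr = 43.3 J/K

For an isothermal ideal gas ΔS_gas = nR ln(V₂/V₁) = 2.71 × 8.314 × ln(3.65/24.9) = -43.3 J/K.
The process is reversible, so ΔS_surr = −ΔS_gas = 43.3 J/K and ΔS_universe = 0.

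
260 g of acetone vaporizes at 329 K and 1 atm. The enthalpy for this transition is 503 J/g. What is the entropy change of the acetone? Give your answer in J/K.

ΔS = 398 J/K

Heat absorbed by the substance: Q = mL = 260 × 503 = 130780 J.
At constant T, ΔS = Q_rev/T = 130780 / 329 = 398 J/K.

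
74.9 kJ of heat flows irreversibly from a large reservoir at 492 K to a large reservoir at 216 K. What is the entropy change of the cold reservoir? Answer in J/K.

ΔS_cold = 347 J/K

The cold reservoir gains heat Q, so ΔS_cold = +Q/T_C = 74900/216 = 347 J/K.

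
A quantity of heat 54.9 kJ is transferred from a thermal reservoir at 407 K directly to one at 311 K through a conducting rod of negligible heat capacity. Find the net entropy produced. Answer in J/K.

ΔS_hot = −Q/T_H = −54900/407 = -134.9 J/K and ΔS_cold = +Q/T_C = 54900/311 = 176.5 J/K.
ΔS_total = -134.9 + 176.5 = 41.6 J/K, positive as the second law requires.

ΔS_total = 41.6 J/K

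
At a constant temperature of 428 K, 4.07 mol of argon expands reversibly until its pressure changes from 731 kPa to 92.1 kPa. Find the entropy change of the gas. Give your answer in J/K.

For an isothermal ideal gas ΔS_gas = nR ln(P₁/P₂) = 4.07 × 8.314 × ln(731/92.1) = 70.1 J/K.

ΔS_gas = 70.1 J/K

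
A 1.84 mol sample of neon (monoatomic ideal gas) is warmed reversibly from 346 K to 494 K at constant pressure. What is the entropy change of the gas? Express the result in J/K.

ΔS = 13.6 J/K

At constant pressure, ΔS = nC_p ln(T₂/T₁) with C_p = 5R/2 = 20.79 J mol⁻¹ K⁻¹.
ΔS = 1.84 × 20.79 × ln(494/346) = 13.6 J/K.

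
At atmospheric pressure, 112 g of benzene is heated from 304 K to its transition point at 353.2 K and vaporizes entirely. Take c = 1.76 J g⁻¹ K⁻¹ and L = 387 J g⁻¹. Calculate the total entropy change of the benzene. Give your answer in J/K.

ΔS = 152 J/K

Warming step: ΔS₁ = m c ln(T_tr/T_i) = 112 × 1.76 × ln(353.2/304) = 29.57 J/K.
Phase change: ΔS₂ = +mL/T_tr = 112 × 387 / 353.2 = 122.7 J/K.
ΔS_total = (29.57) + (122.7) = 152 J/K.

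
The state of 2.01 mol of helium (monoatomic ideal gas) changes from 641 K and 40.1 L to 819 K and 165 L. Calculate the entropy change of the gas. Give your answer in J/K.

ΔS = 29.8 J/K

Entropy is a state function: ΔS = nC_V ln(T₂/T₁) + nR ln(V₂/V₁), with C_V = 3R/2 = 12.47 J mol⁻¹ K⁻¹ for a monoatomic ideal gas.
ΔS = 2.01 × [12.47 × ln(819/641) + 8.314 × ln(165/40.1)] = 29.8 J/K.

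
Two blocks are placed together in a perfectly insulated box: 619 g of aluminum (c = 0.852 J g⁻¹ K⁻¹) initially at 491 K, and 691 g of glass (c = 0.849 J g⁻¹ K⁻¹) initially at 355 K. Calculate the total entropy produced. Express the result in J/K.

ΔS_total = 14.6 J/K

Energy balance: T_f = (m₁c₁T₁ + m₂c₂T₂)/(m₁c₁ + m₂c₂) = 419.38 K.
ΔS₁ = m₁c₁ ln(T_f/T₁) = 527.388 × ln(419.38/491) = -83.15 J/K.
ΔS₂ = m₂c₂ ln(T_f/T₂) = 586.659 × ln(419.38/355) = 97.78 J/K.
ΔS_total = -83.15 + 97.78 = 14.6 J/K.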